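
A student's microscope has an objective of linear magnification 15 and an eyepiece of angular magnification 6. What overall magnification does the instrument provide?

The overall magnification of a compound microscope is the product of the objective and eyepiece magnifications:
M = M_obj x M_eye = 15 x 6 = 90.

90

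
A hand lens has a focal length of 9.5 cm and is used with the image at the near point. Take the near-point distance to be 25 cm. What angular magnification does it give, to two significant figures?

M = 1 + D/f = 1 + 25/9.5 = 3.632.

3.6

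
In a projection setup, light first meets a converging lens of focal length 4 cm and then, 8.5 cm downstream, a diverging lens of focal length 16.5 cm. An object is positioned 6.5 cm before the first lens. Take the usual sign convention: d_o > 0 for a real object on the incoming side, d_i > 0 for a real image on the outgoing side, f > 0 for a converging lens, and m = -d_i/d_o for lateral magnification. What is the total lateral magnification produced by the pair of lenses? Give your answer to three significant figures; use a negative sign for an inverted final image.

Lens 1: 1/d_i1 = 1/f_1 - 1/d_o1 = 1/4 - 1/6.5 = 0.09615 cm^-1, so d_i1 = 10.400 cm.
m_1 = -(10.400)/6.5 = -1.6000.
This image would form 10.400 cm past lens 1, i.e. 1.900 cm beyond lens 2, so it is a virtual object for lens 2: d_o2 = 8.5 - 10.400 = -1.900 cm.
Lens 2: 1/d_i2 = 1/f_2 - 1/d_o2 = 1/(-16.5) - 1/(-1.900) = 0.46571 cm^-1, so d_i2 = 2.147 cm.
m_2 = -(2.147)/(-1.900) = 1.1301.
The system's lateral magnification is m_1 m_2 = (-1.6000)(1.1301) = -1.8082.

-1.81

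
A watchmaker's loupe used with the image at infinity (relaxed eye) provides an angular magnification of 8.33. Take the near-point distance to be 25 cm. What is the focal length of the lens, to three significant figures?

3.00 cm

For the image at infinity, M = D/f.
f = D/M = 25/8.33 = 3.001 cm.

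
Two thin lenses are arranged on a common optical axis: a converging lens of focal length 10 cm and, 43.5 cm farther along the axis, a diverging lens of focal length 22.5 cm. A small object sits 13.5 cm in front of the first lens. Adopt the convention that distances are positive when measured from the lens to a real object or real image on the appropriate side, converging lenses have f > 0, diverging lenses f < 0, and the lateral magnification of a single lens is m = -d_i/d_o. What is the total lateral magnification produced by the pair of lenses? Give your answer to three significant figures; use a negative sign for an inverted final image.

-2.34

Applying the thin-lens equation to the first lens, 1/10 = 1/13.5 + 1/d_i1, which gives d_i1 = 38.571 cm.
Its lateral magnification is m_1 = -d_i1/d_o1 = -(38.571)/13.5 = -2.8571.
Object distance for lens 2: d_o2 = 43.5 - 38.571 = 4.929 cm.
Applying the thin-lens equation again with f_2 = -22.5 cm and d_o2 = 4.929 cm gives d_i2 = -4.043 cm.
m_2 = -(-4.043)/(4.929) = 0.8203.
Total m = m_1 x m_2 = (-2.8571)(0.8203) = -2.3437.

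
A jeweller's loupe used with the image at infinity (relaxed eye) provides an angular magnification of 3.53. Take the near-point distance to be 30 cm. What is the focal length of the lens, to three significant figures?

For the image at infinity, M = D/f.
f = D/M = 30/3.53 = 8.499 cm.

8.50 cm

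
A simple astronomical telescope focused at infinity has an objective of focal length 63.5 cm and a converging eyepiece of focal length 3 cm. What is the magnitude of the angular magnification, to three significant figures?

21.2

|M| = f_obj/|f_eye| = 63.5/3 = 21.167.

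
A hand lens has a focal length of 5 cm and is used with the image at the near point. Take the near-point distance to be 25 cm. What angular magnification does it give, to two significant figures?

6.0

M = 1 + D/f = 1 + 25/5 = 6.000.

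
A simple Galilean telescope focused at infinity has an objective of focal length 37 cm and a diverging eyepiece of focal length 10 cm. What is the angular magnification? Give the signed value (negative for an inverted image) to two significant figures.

3.7

M = -f_obj/f_eye = -37/(-10) = 3.700.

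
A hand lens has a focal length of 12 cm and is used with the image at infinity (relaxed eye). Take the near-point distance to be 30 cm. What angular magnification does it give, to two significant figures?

M = D/f = 30/12 = 2.500.

2.5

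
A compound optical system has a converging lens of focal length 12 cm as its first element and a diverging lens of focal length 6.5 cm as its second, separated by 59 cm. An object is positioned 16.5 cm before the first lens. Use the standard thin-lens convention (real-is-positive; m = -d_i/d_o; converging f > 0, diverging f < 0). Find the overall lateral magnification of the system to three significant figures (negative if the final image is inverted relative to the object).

-0.806

First lens: d_i1 = 1/(1/12 - 1/16.5) = 44.000 cm.
m_1 = -(44.000)/16.5 = -2.6667.
That image sits 15.000 cm in front of the second lens, so d_o2 = 15.000 cm.
Second lens: d_i2 = 1/(1/(-6.5) - 1/(15.000)) = -4.535 cm.
m_2 = -(-4.535)/(15.000) = 0.3023.
Overall magnification: m = m_1 m_2 = -0.8062.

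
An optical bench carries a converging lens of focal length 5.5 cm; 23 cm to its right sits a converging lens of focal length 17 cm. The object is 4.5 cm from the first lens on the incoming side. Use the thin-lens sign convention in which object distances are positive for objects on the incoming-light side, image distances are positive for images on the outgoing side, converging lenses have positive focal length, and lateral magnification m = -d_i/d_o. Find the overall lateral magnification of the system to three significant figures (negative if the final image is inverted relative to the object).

First lens: d_i1 = 1/(1/5.5 - 1/4.5) = -24.750 cm.
m_1 = -(-24.750)/4.5 = 5.5000.
The intermediate image is virtual, 24.750 cm to the left of lens 1, so d_o2 = L - d_i1 = 23 - (-24.750) = 47.750 cm.
Second lens: d_i2 = 1/(1/17 - 1/(47.750)) = 26.398 cm.
m_2 = -(26.398)/(47.750) = -0.5528.
Total m = m_1 x m_2 = (5.5000)(-0.5528) = -3.0407.

-3.04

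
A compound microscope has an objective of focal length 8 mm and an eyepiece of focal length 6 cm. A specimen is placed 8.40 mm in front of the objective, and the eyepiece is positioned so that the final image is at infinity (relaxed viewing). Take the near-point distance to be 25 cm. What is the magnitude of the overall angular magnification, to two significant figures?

83

Convert to cm: f_obj = 8 mm = 0.8 cm; d_o = 8.40 mm = 0.84 cm.
Objective: 1/d_i = 1/f_obj - 1/d_o = 1/0.8 - 1/0.84 = 0.05952 cm^-1, so d_i = 16.800 cm.
m_obj = -d_i/d_o = -16.800/0.84 = -20.000.
Eyepiece angular magnification (image at infinity): M_eye = D/f_e = 25/6 = 4.167.
Overall M = m_obj x M_eye = (-20.000)(4.167) = -83.33.
|M| = 83.33.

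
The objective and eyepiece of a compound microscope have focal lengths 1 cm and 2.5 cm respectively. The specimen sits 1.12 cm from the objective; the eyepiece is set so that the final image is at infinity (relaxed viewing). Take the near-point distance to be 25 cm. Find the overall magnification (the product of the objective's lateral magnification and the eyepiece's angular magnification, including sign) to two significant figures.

-83

Objective: 1/d_i = 1/f_obj - 1/d_o = 1/1 - 1/1.12 = 0.10714 cm^-1, so d_i = 9.333 cm.
m_obj = -d_i/d_o = -9.333/1.12 = -8.333.
Eyepiece angular magnification (image at infinity): M_eye = D/f_e = 25/2.5 = 10.000.
Overall M = m_obj x M_eye = (-8.333)(10.000) = -83.33.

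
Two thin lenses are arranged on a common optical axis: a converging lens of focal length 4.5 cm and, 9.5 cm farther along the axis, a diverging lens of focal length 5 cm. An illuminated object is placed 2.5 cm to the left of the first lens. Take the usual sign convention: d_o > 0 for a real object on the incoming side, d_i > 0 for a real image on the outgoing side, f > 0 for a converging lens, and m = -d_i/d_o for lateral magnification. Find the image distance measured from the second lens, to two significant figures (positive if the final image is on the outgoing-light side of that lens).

Applying the thin-lens equation to the first lens, 1/4.5 = 1/2.5 + 1/d_i1, which gives d_i1 = -5.625 cm.
With d_i1 < 0 the first image is virtual and lies on the object side; the object distance for lens 2 is d_o2 = 9.5 - (-5.625) = 15.125 cm.
Applying the thin-lens equation again with f_2 = -5 cm and d_o2 = 15.125 cm gives d_i2 = -3.758 cm.

-3.8 cm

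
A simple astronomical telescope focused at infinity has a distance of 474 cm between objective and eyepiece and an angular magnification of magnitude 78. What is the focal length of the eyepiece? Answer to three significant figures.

6.00 cm

In normal adjustment the tube length equals f_obj + f_eye and |M| = f_obj/f_eye.
So f_obj = 78 f_eye and 78 f_eye + f_eye = 474 cm, giving f_eye = 474/79 = 6.000 cm and f_obj = 468.000 cm.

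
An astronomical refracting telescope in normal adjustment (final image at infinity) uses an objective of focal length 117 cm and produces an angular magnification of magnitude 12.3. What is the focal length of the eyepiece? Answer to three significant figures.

|M| = f_obj/f_eye, so f_eye = f_obj/|M| = 117/12.3 = 9.512 cm.

9.51 cm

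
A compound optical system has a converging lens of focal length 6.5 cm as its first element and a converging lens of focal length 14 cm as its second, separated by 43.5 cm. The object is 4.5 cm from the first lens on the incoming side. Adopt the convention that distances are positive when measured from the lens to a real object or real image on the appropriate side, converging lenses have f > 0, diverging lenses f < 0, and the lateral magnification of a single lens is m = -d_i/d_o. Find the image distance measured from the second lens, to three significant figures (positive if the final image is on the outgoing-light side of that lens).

18.4 cm

First lens: d_i1 = 1/(1/6.5 - 1/4.5) = -14.625 cm.
The intermediate image is virtual, 14.625 cm to the left of lens 1, so d_o2 = L - d_i1 = 43.5 - (-14.625) = 58.125 cm.
Second lens: d_i2 = 1/(1/14 - 1/(58.125)) = 18.442 cm.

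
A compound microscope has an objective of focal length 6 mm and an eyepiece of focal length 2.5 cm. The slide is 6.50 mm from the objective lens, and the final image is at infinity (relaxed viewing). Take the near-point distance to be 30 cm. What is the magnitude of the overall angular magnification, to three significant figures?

144

Convert to cm: f_obj = 6 mm = 0.6 cm; d_o = 6.50 mm = 0.65 cm.
Objective: 1/d_i = 1/f_obj - 1/d_o = 1/0.6 - 1/0.65 = 0.12821 cm^-1, so d_i = 7.800 cm.
m_obj = -d_i/d_o = -7.800/0.65 = -12.000.
Eyepiece angular magnification (image at infinity): M_eye = D/f_e = 30/2.5 = 12.000.
Overall M = m_obj x M_eye = (-12.000)(12.000) = -144.00.
|M| = 144.00.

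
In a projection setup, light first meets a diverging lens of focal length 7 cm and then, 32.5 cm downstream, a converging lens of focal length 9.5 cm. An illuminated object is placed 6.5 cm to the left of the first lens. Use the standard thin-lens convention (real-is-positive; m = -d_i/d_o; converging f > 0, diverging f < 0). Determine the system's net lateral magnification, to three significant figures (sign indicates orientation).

-0.187

Lens 1: 1/d_i1 = 1/f_1 - 1/d_o1 = 1/(-7) - 1/6.5 = -0.29670 cm^-1, so d_i1 = -3.370 cm.
m_1 = -(-3.370)/6.5 = 0.5185.
The intermediate image is virtual, 3.370 cm to the left of lens 1, so d_o2 = L - d_i1 = 32.5 - (-3.370) = 35.870 cm.
Lens 2: 1/d_i2 = 1/f_2 - 1/d_o2 = 1/9.5 - 1/(35.870) = 0.07738 cm^-1, so d_i2 = 12.922 cm.
m_2 = -(12.922)/(35.870) = -0.3603.
The system's lateral magnification is m_1 m_2 = (0.5185)(-0.3603) = -0.1868.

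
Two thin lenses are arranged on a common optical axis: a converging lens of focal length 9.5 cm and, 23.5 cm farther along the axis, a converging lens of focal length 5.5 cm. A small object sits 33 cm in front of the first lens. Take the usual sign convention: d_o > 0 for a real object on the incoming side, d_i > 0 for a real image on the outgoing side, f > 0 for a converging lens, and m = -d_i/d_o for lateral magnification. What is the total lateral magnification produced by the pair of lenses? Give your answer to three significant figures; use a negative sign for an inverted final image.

0.477

Applying the thin-lens equation to the first lens, 1/9.5 = 1/33 + 1/d_i1, which gives d_i1 = 13.340 cm.
Its lateral magnification is m_1 = -d_i1/d_o1 = -(13.340)/33 = -0.4043.
Object distance for lens 2: d_o2 = 23.5 - 13.340 = 10.160 cm.
Applying the thin-lens equation again with f_2 = 5.5 cm and d_o2 = 10.160 cm gives d_i2 = 11.992 cm.
m_2 = -(11.992)/(10.160) = -1.1804.
Total m = m_1 x m_2 = (-0.4043)(-1.1804) = 0.4772.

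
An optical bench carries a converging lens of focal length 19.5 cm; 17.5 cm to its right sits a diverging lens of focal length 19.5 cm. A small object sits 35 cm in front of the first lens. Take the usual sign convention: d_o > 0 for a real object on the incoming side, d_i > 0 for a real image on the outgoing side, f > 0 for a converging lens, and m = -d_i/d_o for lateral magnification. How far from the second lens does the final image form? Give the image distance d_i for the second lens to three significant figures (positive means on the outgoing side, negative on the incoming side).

Lens 1: 1/d_i1 = 1/f_1 - 1/d_o1 = 1/19.5 - 1/35 = 0.02271 cm^-1, so d_i1 = 44.032 cm.
This image would form 44.032 cm past lens 1, i.e. 26.532 cm beyond lens 2, so it is a virtual object for lens 2: d_o2 = 17.5 - 44.032 = -26.532 cm.
Lens 2: 1/d_i2 = 1/f_2 - 1/d_o2 = 1/(-19.5) - 1/(-26.532) = -0.01359 cm^-1, so d_i2 = -73.572 cm.

-73.6 cm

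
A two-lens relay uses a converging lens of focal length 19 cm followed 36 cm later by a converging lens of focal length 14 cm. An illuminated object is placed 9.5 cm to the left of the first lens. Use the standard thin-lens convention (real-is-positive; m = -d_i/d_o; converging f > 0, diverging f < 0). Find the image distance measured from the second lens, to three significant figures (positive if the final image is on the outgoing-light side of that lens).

18.8 cm

Lens 1: 1/d_i1 = 1/f_1 - 1/d_o1 = 1/19 - 1/9.5 = -0.05263 cm^-1, so d_i1 = -19.000 cm.
The intermediate image is virtual, 19.000 cm to the left of lens 1, so d_o2 = L - d_i1 = 36 - (-19.000) = 55.000 cm.
Lens 2: 1/d_i2 = 1/f_2 - 1/d_o2 = 1/14 - 1/(55.000) = 0.05325 cm^-1, so d_i2 = 18.780 cm.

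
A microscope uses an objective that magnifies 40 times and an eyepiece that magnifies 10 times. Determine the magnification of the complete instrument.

400

The overall magnification of a compound microscope is the product of the objective and eyepiece magnifications:
M = M_obj x M_eye = 40 x 10 = 400.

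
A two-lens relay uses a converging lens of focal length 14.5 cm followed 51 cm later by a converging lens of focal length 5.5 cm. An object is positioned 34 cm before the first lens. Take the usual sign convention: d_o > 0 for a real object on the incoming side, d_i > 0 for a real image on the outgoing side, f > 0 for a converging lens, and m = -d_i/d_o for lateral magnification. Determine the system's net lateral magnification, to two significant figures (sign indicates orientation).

Applying the thin-lens equation to the first lens, 1/14.5 = 1/34 + 1/d_i1, which gives d_i1 = 25.282 cm.
Its lateral magnification is m_1 = -d_i1/d_o1 = -(25.282)/34 = -0.7436.
That image sits 25.718 cm in front of the second lens, so d_o2 = 25.718 cm.
Applying the thin-lens equation again with f_2 = 5.5 cm and d_o2 = 25.718 cm gives d_i2 = 6.996 cm.
m_2 = -(6.996)/(25.718) = -0.2720.
The system's lateral magnification is m_1 m_2 = (-0.7436)(-0.2720) = 0.2023.

0.20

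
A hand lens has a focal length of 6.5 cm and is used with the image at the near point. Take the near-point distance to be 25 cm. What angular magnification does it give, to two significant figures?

M = 1 + D/f = 1 + 25/6.5 = 4.846.

4.8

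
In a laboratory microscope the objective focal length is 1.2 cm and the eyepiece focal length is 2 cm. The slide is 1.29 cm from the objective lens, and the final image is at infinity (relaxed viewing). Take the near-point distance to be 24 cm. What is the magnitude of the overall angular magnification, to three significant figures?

Objective: 1/d_i = 1/f_obj - 1/d_o = 1/1.2 - 1/1.29 = 0.05814 cm^-1, so d_i = 17.200 cm.
m_obj = -d_i/d_o = -17.200/1.29 = -13.333.
Eyepiece angular magnification (image at infinity): M_eye = D/f_e = 24/2 = 12.000.
Overall M = m_obj x M_eye = (-13.333)(12.000) = -160.00.
|M| = 160.00.

160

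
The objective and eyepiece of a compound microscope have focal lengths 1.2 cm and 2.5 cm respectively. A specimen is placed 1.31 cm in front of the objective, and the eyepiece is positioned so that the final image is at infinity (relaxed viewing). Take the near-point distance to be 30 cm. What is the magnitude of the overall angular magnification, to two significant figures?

Objective: 1/d_i = 1/f_obj - 1/d_o = 1/1.2 - 1/1.31 = 0.06997 cm^-1, so d_i = 14.291 cm.
m_obj = -d_i/d_o = -14.291/1.31 = -10.909.
Eyepiece angular magnification (image at infinity): M_eye = D/f_e = 30/2.5 = 12.000.
Overall M = m_obj x M_eye = (-10.909)(12.000) = -130.91.
|M| = 130.91.

130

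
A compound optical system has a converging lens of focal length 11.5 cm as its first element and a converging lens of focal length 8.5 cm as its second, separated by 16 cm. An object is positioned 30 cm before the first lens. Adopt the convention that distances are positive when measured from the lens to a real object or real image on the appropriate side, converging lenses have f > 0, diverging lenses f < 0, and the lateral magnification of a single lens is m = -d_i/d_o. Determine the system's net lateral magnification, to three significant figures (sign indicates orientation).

-0.474

Lens 1: 1/d_i1 = 1/f_1 - 1/d_o1 = 1/11.5 - 1/30 = 0.05362 cm^-1, so d_i1 = 18.649 cm.
m_1 = -(18.649)/30 = -0.6216.
Since 18.649 cm > 16 cm, the first image lies past the second lens and serves as a virtual object: d_o2 = L - d_i1 = -2.649 cm.
Lens 2: 1/d_i2 = 1/f_2 - 1/d_o2 = 1/8.5 - 1/(-2.649) = 0.49520 cm^-1, so d_i2 = 2.019 cm.
m_2 = -(2.019)/(-2.649) = 0.7624.
Overall magnification: m = m_1 m_2 = -0.4739.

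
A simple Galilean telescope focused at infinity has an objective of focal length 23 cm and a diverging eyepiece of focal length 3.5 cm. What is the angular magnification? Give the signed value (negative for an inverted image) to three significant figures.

M = -f_obj/f_eye = -23/(-3.5) = 6.571.

6.57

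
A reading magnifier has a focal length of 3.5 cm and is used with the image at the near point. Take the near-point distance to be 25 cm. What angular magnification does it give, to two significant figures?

8.1

M = 1 + D/f = 1 + 25/3.5 = 8.143.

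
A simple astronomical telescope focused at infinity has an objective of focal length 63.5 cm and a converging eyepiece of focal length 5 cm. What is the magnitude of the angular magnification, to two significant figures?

|M| = f_obj/|f_eye| = 63.5/5 = 12.700.

13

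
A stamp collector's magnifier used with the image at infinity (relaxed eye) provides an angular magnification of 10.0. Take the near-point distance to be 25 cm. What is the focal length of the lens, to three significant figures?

2.50 cm

For the image at infinity, M = D/f.
f = D/M = 25/10.0 = 2.500 cm.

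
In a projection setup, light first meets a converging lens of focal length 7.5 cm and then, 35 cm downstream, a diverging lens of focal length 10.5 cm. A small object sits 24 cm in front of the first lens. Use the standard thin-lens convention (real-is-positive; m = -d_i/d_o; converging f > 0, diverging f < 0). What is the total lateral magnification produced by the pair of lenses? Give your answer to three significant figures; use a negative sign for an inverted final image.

Applying the thin-lens equation to the first lens, 1/7.5 = 1/24 + 1/d_i1, which gives d_i1 = 10.909 cm.
Its lateral magnification is m_1 = -d_i1/d_o1 = -(10.909)/24 = -0.4545.
Object distance for lens 2: d_o2 = 35 - 10.909 = 24.091 cm.
Applying the thin-lens equation again with f_2 = -10.5 cm and d_o2 = 24.091 cm gives d_i2 = -7.313 cm.
m_2 = -(-7.313)/(24.091) = 0.3035.
The system's lateral magnification is m_1 m_2 = (-0.4545)(0.3035) = -0.1380.

-0.138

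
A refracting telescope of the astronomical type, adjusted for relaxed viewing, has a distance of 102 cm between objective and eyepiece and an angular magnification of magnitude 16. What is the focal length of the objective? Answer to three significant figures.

In normal adjustment the tube length equals f_obj + f_eye and |M| = f_obj/f_eye.
So f_obj = 16 f_eye and 16 f_eye + f_eye = 102 cm, giving f_eye = 102/17 = 6.000 cm and f_obj = 96.000 cm.

96.0 cm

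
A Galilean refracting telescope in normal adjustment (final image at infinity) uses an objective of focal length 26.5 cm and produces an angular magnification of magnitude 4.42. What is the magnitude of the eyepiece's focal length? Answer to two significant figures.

|M| = f_obj/|f_eye|, so |f_eye| = f_obj/|M| = 26.5/4.42 = 5.995 cm.
(The eyepiece is diverging, so its signed focal length is -5.995 cm.)

6.0 cm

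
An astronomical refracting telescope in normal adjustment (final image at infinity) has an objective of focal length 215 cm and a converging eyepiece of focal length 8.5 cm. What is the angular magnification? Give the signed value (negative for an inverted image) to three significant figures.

M = -f_obj/f_eye = -215/(8.5) = -25.294.

-25.3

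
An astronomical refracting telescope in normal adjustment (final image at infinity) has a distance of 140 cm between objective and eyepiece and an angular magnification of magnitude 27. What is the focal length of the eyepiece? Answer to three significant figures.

In normal adjustment the tube length equals f_obj + f_eye and |M| = f_obj/f_eye.
So f_obj = 27 f_eye and 27 f_eye + f_eye = 140 cm, giving f_eye = 140/28 = 5.000 cm and f_obj = 135.000 cm.

5.00 cm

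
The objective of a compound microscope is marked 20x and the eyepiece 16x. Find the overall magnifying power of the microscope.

The overall magnification of a compound microscope is the product of the objective and eyepiece magnifications:
M = M_obj x M_eye = 20 x 16 = 320.

320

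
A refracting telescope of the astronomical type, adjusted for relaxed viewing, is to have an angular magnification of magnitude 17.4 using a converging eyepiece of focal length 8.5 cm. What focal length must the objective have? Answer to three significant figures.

148 cm

|M| = f_obj/|f_eye|, so f_obj = |M| x |f_eye| = 17.4 x 8.5 = 147.900 cm.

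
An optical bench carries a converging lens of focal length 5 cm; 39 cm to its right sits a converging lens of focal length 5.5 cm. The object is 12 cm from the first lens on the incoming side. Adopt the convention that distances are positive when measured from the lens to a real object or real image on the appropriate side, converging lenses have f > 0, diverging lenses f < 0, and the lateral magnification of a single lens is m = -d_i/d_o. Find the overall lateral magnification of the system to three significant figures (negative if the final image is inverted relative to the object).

0.158

Lens 1: 1/d_i1 = 1/f_1 - 1/d_o1 = 1/5 - 1/12 = 0.11667 cm^-1, so d_i1 = 8.571 cm.
m_1 = -(8.571)/12 = -0.7143.
That image sits 30.429 cm in front of the second lens, so d_o2 = 30.429 cm.
Lens 2: 1/d_i2 = 1/f_2 - 1/d_o2 = 1/5.5 - 1/(30.429) = 0.14895 cm^-1, so d_i2 = 6.713 cm.
m_2 = -(6.713)/(30.429) = -0.2206.
The system's lateral magnification is m_1 m_2 = (-0.7143)(-0.2206) = 0.1576.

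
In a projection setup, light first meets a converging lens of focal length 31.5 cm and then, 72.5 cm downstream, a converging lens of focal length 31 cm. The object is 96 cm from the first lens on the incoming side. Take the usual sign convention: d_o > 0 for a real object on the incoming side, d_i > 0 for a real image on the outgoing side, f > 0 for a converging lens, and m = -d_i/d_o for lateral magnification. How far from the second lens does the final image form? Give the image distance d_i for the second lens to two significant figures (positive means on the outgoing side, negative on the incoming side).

Lens 1: 1/d_i1 = 1/f_1 - 1/d_o1 = 1/31.5 - 1/96 = 0.02133 cm^-1, so d_i1 = 46.884 cm.
The intermediate image is 46.884 cm to the right of lens 1, so d_o2 = L - d_i1 = 72.5 - 46.884 = 25.616 cm.
Lens 2: 1/d_i2 = 1/f_2 - 1/d_o2 = 1/31 - 1/(25.616) = -0.00678 cm^-1, so d_i2 = -147.501 cm.

-150 cm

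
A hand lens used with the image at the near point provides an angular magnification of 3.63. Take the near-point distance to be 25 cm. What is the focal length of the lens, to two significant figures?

For the image at the near point, M = 1 + D/f.
f = D/(M - 1) = 25/(3.63 - 1) = 9.506 cm.

9.5 cm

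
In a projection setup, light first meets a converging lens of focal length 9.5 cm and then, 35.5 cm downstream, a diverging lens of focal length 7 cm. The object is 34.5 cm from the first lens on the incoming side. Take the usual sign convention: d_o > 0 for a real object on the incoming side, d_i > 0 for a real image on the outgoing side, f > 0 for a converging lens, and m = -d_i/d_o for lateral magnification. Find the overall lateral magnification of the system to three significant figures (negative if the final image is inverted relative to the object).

Applying the thin-lens equation to the first lens, 1/9.5 = 1/34.5 + 1/d_i1, which gives d_i1 = 13.110 cm.
Its lateral magnification is m_1 = -d_i1/d_o1 = -(13.110)/34.5 = -0.3800.
Object distance for lens 2: d_o2 = 35.5 - 13.110 = 22.390 cm.
Applying the thin-lens equation again with f_2 = -7 cm and d_o2 = 22.390 cm gives d_i2 = -5.333 cm.
m_2 = -(-5.333)/(22.390) = 0.2382.
Total m = m_1 x m_2 = (-0.3800)(0.2382) = -0.0905.

-0.0905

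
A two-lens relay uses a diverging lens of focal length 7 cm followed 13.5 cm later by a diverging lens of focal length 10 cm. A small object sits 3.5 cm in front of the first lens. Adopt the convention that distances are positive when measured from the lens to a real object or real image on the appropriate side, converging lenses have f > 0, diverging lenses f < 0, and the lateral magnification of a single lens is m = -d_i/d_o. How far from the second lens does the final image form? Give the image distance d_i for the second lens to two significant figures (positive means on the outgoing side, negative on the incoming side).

First lens: d_i1 = 1/(1/(-7) - 1/3.5) = -2.333 cm.
With d_i1 < 0 the first image is virtual and lies on the object side; the object distance for lens 2 is d_o2 = 13.5 - (-2.333) = 15.833 cm.
Second lens: d_i2 = 1/(1/(-10) - 1/(15.833)) = -6.129 cm.

-6.1 cm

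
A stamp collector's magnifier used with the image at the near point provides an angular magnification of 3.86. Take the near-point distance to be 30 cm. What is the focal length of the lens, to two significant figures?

For the image at the near point, M = 1 + D/f.
f = D/(M - 1) = 30/(3.86 - 1) = 10.490 cm.

10 cm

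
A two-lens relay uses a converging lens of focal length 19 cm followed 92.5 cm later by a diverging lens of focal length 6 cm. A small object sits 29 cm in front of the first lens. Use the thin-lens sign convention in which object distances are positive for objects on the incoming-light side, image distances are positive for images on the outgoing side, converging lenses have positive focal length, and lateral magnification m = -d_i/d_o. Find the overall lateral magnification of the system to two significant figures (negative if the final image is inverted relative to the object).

-0.26

Lens 1: 1/d_i1 = 1/f_1 - 1/d_o1 = 1/19 - 1/29 = 0.01815 cm^-1, so d_i1 = 55.100 cm.
m_1 = -(55.100)/29 = -1.9000.
That image sits 37.400 cm in front of the second lens, so d_o2 = 37.400 cm.
Lens 2: 1/d_i2 = 1/f_2 - 1/d_o2 = 1/(-6) - 1/(37.400) = -0.19340 cm^-1, so d_i2 = -5.171 cm.
m_2 = -(-5.171)/(37.400) = 0.1382.
The system's lateral magnification is m_1 m_2 = (-1.9000)(0.1382) = -0.2627.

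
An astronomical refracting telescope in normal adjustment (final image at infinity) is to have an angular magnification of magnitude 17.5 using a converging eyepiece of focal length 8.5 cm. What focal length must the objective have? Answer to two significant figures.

150 cm

|M| = f_obj/|f_eye|, so f_obj = |M| x |f_eye| = 17.5 x 8.5 = 148.750 cm.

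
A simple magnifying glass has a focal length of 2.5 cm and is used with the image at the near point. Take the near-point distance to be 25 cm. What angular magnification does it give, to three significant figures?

M = 1 + D/f = 1 + 25/2.5 = 11.000.

11.0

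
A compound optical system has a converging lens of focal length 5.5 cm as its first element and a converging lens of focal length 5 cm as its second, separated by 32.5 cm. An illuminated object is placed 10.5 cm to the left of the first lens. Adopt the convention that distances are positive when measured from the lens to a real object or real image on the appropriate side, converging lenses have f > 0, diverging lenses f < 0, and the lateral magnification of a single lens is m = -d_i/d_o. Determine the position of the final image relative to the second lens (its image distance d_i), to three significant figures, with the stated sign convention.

Lens 1: 1/d_i1 = 1/f_1 - 1/d_o1 = 1/5.5 - 1/10.5 = 0.08658 cm^-1, so d_i1 = 11.550 cm.
The intermediate image is 11.550 cm to the right of lens 1, so d_o2 = L - d_i1 = 32.5 - 11.550 = 20.950 cm.
Lens 2: 1/d_i2 = 1/f_2 - 1/d_o2 = 1/5 - 1/(20.950) = 0.15227 cm^-1, so d_i2 = 6.567 cm.

6.57 cm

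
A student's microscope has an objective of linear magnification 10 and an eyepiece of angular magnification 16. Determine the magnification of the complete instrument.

160

The overall magnification of a compound microscope is the product of the objective and eyepiece magnifications:
M = M_obj x M_eye = 10 x 16 = 160.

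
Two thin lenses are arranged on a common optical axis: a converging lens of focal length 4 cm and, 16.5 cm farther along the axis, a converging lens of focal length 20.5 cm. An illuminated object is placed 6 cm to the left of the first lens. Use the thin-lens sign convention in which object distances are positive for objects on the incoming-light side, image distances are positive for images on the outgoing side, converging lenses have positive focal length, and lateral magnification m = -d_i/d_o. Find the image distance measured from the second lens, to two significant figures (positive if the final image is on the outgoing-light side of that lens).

-5.8 cm

Applying the thin-lens equation to the first lens, 1/4 = 1/6 + 1/d_i1, which gives d_i1 = 12.000 cm.
That image sits 4.500 cm in front of the second lens, so d_o2 = 4.500 cm.
Applying the thin-lens equation again with f_2 = 20.5 cm and d_o2 = 4.500 cm gives d_i2 = -5.766 cm.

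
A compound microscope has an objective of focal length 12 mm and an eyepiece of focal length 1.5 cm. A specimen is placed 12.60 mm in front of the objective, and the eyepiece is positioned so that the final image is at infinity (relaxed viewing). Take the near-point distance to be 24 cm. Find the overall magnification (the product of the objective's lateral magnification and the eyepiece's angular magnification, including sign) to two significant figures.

Convert to cm: f_obj = 12 mm = 1.2 cm; d_o = 12.60 mm = 1.26 cm.
Objective: 1/d_i = 1/f_obj - 1/d_o = 1/1.2 - 1/1.26 = 0.03968 cm^-1, so d_i = 25.200 cm.
m_obj = -d_i/d_o = -25.200/1.26 = -20.000.
Eyepiece angular magnification (image at infinity): M_eye = D/f_e = 24/1.5 = 16.000.
Overall M = m_obj x M_eye = (-20.000)(16.000) = -320.00.

-320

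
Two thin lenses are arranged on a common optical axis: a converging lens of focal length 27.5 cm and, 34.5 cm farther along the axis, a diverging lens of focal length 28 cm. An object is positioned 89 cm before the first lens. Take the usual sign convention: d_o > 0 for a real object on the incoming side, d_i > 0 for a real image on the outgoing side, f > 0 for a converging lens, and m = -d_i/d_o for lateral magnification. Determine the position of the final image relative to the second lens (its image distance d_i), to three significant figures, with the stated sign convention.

6.53 cm

First lens: d_i1 = 1/(1/27.5 - 1/89) = 39.797 cm.
This image would form 39.797 cm past lens 1, i.e. 5.297 cm beyond lens 2, so it is a virtual object for lens 2: d_o2 = 34.5 - 39.797 = -5.297 cm.
Second lens: d_i2 = 1/(1/(-28) - 1/(-5.297)) = 6.532 cm.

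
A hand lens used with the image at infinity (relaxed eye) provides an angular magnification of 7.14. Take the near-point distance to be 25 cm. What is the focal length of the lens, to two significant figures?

3.5 cm

For the image at infinity, M = D/f.
f = D/M = 25/7.14 = 3.501 cm.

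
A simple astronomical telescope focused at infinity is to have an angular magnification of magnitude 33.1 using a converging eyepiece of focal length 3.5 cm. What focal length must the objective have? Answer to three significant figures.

116 cm

|M| = f_obj/|f_eye|, so f_obj = |M| x |f_eye| = 33.1 x 3.5 = 115.850 cm.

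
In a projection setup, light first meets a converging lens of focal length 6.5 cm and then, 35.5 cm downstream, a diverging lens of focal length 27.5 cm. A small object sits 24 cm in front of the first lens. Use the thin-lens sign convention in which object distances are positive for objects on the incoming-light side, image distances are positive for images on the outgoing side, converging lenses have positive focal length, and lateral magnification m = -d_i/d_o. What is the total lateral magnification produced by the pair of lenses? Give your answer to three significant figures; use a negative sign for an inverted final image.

Applying the thin-lens equation to the first lens, 1/6.5 = 1/24 + 1/d_i1, which gives d_i1 = 8.914 cm.
Its lateral magnification is m_1 = -d_i1/d_o1 = -(8.914)/24 = -0.3714.
Object distance for lens 2: d_o2 = 35.5 - 8.914 = 26.586 cm.
Applying the thin-lens equation again with f_2 = -27.5 cm and d_o2 = 26.586 cm gives d_i2 = -13.518 cm.
m_2 = -(-13.518)/(26.586) = 0.5085.
Overall magnification: m = m_1 m_2 = -0.1889.

-0.189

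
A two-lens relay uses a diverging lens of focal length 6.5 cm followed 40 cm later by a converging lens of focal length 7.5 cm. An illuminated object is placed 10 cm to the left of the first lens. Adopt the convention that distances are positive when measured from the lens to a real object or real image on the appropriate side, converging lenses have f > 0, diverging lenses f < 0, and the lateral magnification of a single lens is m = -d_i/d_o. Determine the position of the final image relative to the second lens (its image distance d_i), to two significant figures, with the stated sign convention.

First lens: d_i1 = 1/(1/(-6.5) - 1/10) = -3.939 cm.
With d_i1 < 0 the first image is virtual and lies on the object side; the object distance for lens 2 is d_o2 = 40 - (-3.939) = 43.939 cm.
Second lens: d_i2 = 1/(1/7.5 - 1/(43.939)) = 9.044 cm.

9.0 cm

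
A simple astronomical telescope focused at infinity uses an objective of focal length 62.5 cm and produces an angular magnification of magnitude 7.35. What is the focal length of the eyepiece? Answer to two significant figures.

|M| = f_obj/f_eye, so f_eye = f_obj/|M| = 62.5/7.35 = 8.503 cm.

8.5 cm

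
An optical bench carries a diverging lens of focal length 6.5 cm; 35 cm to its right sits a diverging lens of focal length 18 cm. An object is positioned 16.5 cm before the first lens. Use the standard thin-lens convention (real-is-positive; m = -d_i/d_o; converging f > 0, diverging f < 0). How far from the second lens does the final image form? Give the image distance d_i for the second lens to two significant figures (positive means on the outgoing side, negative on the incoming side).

Lens 1: 1/d_i1 = 1/f_1 - 1/d_o1 = 1/(-6.5) - 1/16.5 = -0.21445 cm^-1, so d_i1 = -4.663 cm.
With d_i1 < 0 the first image is virtual and lies on the object side; the object distance for lens 2 is d_o2 = 35 - (-4.663) = 39.663 cm.
Lens 2: 1/d_i2 = 1/f_2 - 1/d_o2 = 1/(-18) - 1/(39.663) = -0.08077 cm^-1, so d_i2 = -12.381 cm.

-12 cm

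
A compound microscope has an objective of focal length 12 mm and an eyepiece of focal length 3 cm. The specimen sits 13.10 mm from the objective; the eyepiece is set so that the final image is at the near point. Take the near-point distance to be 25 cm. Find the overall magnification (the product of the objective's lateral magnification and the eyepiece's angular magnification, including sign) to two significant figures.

Convert to cm: f_obj = 12 mm = 1.2 cm; d_o = 13.10 mm = 1.31 cm.
Objective: 1/d_i = 1/f_obj - 1/d_o = 1/1.2 - 1/1.31 = 0.06997 cm^-1, so d_i = 14.291 cm.
m_obj = -d_i/d_o = -14.291/1.31 = -10.909.
Eyepiece angular magnification (image at near point): M_eye = 1 + D/f_e = 1 + 25/3 = 9.333.
Overall M = m_obj x M_eye = (-10.909)(9.333) = -101.82.

-100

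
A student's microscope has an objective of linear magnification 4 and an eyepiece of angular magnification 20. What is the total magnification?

80

The overall magnification of a compound microscope is the product of the objective and eyepiece magnifications:
M = M_obj x M_eye = 4 x 20 = 80.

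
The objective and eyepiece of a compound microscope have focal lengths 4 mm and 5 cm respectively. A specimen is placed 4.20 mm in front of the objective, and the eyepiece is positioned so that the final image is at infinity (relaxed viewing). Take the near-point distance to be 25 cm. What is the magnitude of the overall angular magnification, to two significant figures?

100

Convert to cm: f_obj = 4 mm = 0.4 cm; d_o = 4.20 mm = 0.42 cm.
Objective: 1/d_i = 1/f_obj - 1/d_o = 1/0.4 - 1/0.42 = 0.11905 cm^-1, so d_i = 8.400 cm.
m_obj = -d_i/d_o = -8.400/0.42 = -20.000.
Eyepiece angular magnification (image at infinity): M_eye = D/f_e = 25/5 = 5.000.
Overall M = m_obj x M_eye = (-20.000)(5.000) = -100.00.
|M| = 100.00.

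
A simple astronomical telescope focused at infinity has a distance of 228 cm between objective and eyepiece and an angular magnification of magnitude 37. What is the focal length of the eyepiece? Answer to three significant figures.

6.00 cm

In normal adjustment the tube length equals f_obj + f_eye and |M| = f_obj/f_eye.
So f_obj = 37 f_eye and 37 f_eye + f_eye = 228 cm, giving f_eye = 228/38 = 6.000 cm and f_obj = 222.000 cm.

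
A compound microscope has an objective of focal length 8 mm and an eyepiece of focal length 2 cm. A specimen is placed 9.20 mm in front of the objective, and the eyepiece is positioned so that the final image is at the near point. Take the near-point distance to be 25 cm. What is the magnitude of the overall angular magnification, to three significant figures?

Convert to cm: f_obj = 8 mm = 0.8 cm; d_o = 9.20 mm = 0.92 cm.
Objective: 1/d_i = 1/f_obj - 1/d_o = 1/0.8 - 1/0.92 = 0.16304 cm^-1, so d_i = 6.133 cm.
m_obj = -d_i/d_o = -6.133/0.92 = -6.667.
Eyepiece angular magnification (image at near point): M_eye = 1 + D/f_e = 1 + 25/2 = 13.500.
Overall M = m_obj x M_eye = (-6.667)(13.500) = -90.00.
|M| = 90.00.

90.0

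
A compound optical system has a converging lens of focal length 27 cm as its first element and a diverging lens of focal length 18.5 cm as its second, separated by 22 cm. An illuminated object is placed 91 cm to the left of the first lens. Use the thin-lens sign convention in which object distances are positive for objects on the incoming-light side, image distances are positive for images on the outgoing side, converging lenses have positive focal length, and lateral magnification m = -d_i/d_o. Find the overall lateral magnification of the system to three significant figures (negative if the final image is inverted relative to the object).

-3.70

First lens: d_i1 = 1/(1/27 - 1/91) = 38.391 cm.
m_1 = -(38.391)/91 = -0.4219.
This image would form 38.391 cm past lens 1, i.e. 16.391 cm beyond lens 2, so it is a virtual object for lens 2: d_o2 = 22 - 38.391 = -16.391 cm.
Second lens: d_i2 = 1/(1/(-18.5) - 1/(-16.391)) = 143.752 cm.
m_2 = -(143.752)/(-16.391) = 8.7704.
Overall magnification: m = m_1 m_2 = -3.7000.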